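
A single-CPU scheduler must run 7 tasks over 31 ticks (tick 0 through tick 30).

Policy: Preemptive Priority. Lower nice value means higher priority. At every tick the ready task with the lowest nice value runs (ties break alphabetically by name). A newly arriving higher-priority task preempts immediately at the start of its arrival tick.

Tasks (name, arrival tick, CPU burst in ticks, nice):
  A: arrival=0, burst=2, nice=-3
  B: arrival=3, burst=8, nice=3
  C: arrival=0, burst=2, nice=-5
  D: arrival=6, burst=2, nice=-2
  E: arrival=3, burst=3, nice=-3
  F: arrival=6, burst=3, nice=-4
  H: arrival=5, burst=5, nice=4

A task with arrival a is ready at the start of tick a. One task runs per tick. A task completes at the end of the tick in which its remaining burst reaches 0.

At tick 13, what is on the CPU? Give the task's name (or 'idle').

running at tick 13 = B

t=0: ready={A,C} → run C
t=1: ready={A,C} → run C
t=2: ready={A} → run A
t=3: ready={A,B,E} → run A
t=4: ready={B,E} → run E
t=5: ready={B,E,H} → run E
t=6: ready={B,D,E,F,H} → run F
t=7: ready={B,D,E,F,H} → run F
t=8: ready={B,D,E,F,H} → run F
t=9: ready={B,D,E,H} → run E
t=10: ready={B,D,H} → run D
t=11: ready={B,D,H} → run D
t=12: ready={B,H} → run B
t=13: ready={B,H} → run B
t=14: ready={B,H} → run B
t=15: ready={B,H} → run B
t=16: ready={B,H} → run B
t=17: ready={B,H} → run B
t=18: ready={B,H} → run B
t=19: ready={B,H} → run B
t=20: ready={H} → run H
t=21: ready={H} → run H
t=22: ready={H} → run H
t=23: ready={H} → run H
t=24: ready={H} → run H
t=25: (idle)
t=26: (idle)
t=27: (idle)
t=28: (idle)
t=29: (idle)
t=30: (idle)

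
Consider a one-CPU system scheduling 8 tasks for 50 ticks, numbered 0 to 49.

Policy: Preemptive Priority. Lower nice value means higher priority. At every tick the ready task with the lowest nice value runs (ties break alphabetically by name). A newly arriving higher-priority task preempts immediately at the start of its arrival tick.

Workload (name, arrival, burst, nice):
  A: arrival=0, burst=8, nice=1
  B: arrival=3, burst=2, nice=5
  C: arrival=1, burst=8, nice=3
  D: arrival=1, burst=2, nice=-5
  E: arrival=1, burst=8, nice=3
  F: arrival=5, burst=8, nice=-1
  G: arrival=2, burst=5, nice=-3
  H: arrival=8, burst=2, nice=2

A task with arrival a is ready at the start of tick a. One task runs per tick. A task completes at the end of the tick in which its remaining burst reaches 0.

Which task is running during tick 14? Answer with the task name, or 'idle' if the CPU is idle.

running at tick 14 = F

t=0: ready={A} → run A
t=1: ready={A,C,D,E} → run D
t=2: ready={A,C,D,E,G} → run D
t=3: ready={A,B,C,E,G} → run G
t=4: ready={A,B,C,E,G} → run G
t=5: ready={A,B,C,E,F,G} → run G
t=6: ready={A,B,C,E,F,G} → run G
t=7: ready={A,B,C,E,F,G} → run G
t=8: ready={A,B,C,E,F,H} → run F
t=9: ready={A,B,C,E,F,H} → run F
t=10: ready={A,B,C,E,F,H} → run F
t=11: ready={A,B,C,E,F,H} → run F
t=12: ready={A,B,C,E,F,H} → run F
t=13: ready={A,B,C,E,F,H} → run F
t=14: ready={A,B,C,E,F,H} → run F
t=15: ready={A,B,C,E,F,H} → run F
t=16: ready={A,B,C,E,H} → run A
t=17: ready={A,B,C,E,H} → run A
t=18: ready={A,B,C,E,H} → run A
t=19: ready={A,B,C,E,H} → run A
t=20: ready={A,B,C,E,H} → run A
t=21: ready={A,B,C,E,H} → run A
t=22: ready={A,B,C,E,H} → run A
t=23: ready={B,C,E,H} → run H
t=24: ready={B,C,E,H} → run H
t=25: ready={B,C,E} → run C
t=26: ready={B,C,E} → run C
t=27: ready={B,C,E} → run C
t=28: ready={B,C,E} → run C
t=29: ready={B,C,E} → run C
t=30: ready={B,C,E} → run C
t=31: ready={B,C,E} → run C
t=32: ready={B,C,E} → run C
t=33: ready={B,E} → run E
t=34: ready={B,E} → run E
t=35: ready={B,E} → run E
t=36: ready={B,E} → run E
t=37: ready={B,E} → run E
t=38: ready={B,E} → run E
t=39: ready={B,E} → run E
t=40: ready={B,E} → run E
t=41: ready={B} → run B
t=42: ready={B} → run B
t=43: (idle)
t=44: (idle)
t=45: (idle)
t=46: (idle)
t=47: (idle)
t=48: (idle)
t=49: (idle)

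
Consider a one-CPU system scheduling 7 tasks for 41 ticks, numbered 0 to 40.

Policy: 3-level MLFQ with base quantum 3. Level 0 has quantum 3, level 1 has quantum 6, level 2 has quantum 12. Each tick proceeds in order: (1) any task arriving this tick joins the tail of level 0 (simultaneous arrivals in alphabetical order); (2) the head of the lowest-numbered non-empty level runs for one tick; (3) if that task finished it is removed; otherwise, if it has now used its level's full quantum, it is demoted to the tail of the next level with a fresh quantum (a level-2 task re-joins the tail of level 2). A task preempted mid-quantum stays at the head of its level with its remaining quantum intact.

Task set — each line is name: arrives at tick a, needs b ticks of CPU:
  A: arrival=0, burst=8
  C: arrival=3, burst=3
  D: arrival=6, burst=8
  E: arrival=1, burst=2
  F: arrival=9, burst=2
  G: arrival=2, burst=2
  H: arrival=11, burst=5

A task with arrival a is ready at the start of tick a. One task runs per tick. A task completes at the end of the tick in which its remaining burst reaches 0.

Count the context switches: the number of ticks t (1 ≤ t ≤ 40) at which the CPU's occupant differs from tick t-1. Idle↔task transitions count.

context switches = 10

t=0: L0/L1/L2 = A/-/- → run A
t=1: L0/L1/L2 = AE/-/- → run A
t=2: L0/L1/L2 = AEG/-/- → run A
t=3: L0/L1/L2 = EGC/A/- → run E
t=4: L0/L1/L2 = EGC/A/- → run E
t=5: L0/L1/L2 = GC/A/- → run G
t=6: L0/L1/L2 = GCD/A/- → run G
t=7: L0/L1/L2 = CD/A/- → run C
t=8: L0/L1/L2 = CD/A/- → run C
t=9: L0/L1/L2 = CDF/A/- → run C
t=10: L0/L1/L2 = DF/A/- → run D
t=11: L0/L1/L2 = DFH/A/- → run D
t=12: L0/L1/L2 = DFH/A/- → run D
t=13: L0/L1/L2 = FH/AD/- → run F
t=14: L0/L1/L2 = FH/AD/- → run F
t=15: L0/L1/L2 = H/AD/- → run H
t=16: L0/L1/L2 = H/AD/- → run H
t=17: L0/L1/L2 = H/AD/- → run H
t=18: L0/L1/L2 = -/ADH/- → run A
t=19: L0/L1/L2 = -/ADH/- → run A
t=20: L0/L1/L2 = -/ADH/- → run A
t=21: L0/L1/L2 = -/ADH/- → run A
t=22: L0/L1/L2 = -/ADH/- → run A
t=23: L0/L1/L2 = -/DH/- → run D
t=24: L0/L1/L2 = -/DH/- → run D
t=25: L0/L1/L2 = -/DH/- → run D
t=26: L0/L1/L2 = -/DH/- → run D
t=27: L0/L1/L2 = -/DH/- → run D
t=28: L0/L1/L2 = -/H/- → run H
t=29: L0/L1/L2 = -/H/- → run H
t=30: (idle)
t=31: (idle)
t=32: (idle)
t=33: (idle)
t=34: (idle)
t=35: (idle)
t=36: (idle)
t=37: (idle)
t=38: (idle)
t=39: (idle)
t=40: (idle)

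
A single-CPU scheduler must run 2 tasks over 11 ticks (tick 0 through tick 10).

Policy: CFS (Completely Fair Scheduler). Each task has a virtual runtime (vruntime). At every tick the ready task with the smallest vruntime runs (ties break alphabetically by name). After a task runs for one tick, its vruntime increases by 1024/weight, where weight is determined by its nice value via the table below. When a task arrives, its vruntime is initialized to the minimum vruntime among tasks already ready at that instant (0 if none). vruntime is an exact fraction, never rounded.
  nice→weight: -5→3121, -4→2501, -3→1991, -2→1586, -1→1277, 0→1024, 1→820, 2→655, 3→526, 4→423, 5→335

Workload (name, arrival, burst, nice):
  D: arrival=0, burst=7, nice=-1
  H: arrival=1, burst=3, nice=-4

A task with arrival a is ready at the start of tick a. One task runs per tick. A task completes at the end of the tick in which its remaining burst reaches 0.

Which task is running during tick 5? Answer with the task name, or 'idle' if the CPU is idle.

t=0: vr[D=0] → run D
t=1: vr[D=1024/1277 H=1024/1277] → run D
t=2: vr[D=2048/1277 H=1024/1277] → run H
t=3: vr[D=2048/1277 H=3868672/3193777] → run H
t=4: vr[D=2048/1277 H=5176320/3193777] → run D
t=5: vr[D=3072/1277 H=5176320/3193777] → run H
t=6: vr[D=3072/1277] → run D
t=7: vr[D=4096/1277] → run D
t=8: vr[D=5120/1277] → run D
t=9: vr[D=6144/1277] → run D
t=10: (idle)

running at tick 5 = H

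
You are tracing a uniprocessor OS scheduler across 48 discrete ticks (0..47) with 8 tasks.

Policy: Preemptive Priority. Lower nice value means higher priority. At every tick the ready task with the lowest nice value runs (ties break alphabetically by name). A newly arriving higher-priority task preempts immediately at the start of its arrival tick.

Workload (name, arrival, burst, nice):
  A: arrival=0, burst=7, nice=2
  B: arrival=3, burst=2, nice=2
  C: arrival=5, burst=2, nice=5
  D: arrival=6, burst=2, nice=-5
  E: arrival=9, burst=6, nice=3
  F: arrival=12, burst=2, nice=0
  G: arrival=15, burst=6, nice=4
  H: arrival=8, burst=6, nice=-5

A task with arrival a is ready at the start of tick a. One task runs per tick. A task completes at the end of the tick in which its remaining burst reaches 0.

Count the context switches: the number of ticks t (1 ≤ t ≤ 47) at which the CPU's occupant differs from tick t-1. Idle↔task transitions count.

context switches = 9

t=0: ready={A} → run A
t=1: ready={A} → run A
t=2: ready={A} → run A
t=3: ready={A,B} → run A
t=4: ready={A,B} → run A
t=5: ready={A,B,C} → run A
t=6: ready={A,B,C,D} → run D
t=7: ready={A,B,C,D} → run D
t=8: ready={A,B,C,H} → run H
t=9: ready={A,B,C,E,H} → run H
t=10: ready={A,B,C,E,H} → run H
t=11: ready={A,B,C,E,H} → run H
t=12: ready={A,B,C,E,F,H} → run H
t=13: ready={A,B,C,E,F,H} → run H
t=14: ready={A,B,C,E,F} → run F
t=15: ready={A,B,C,E,F,G} → run F
t=16: ready={A,B,C,E,G} → run A
t=17: ready={B,C,E,G} → run B
t=18: ready={B,C,E,G} → run B
t=19: ready={C,E,G} → run E
t=20: ready={C,E,G} → run E
t=21: ready={C,E,G} → run E
t=22: ready={C,E,G} → run E
t=23: ready={C,E,G} → run E
t=24: ready={C,E,G} → run E
t=25: ready={C,G} → run G
t=26: ready={C,G} → run G
t=27: ready={C,G} → run G
t=28: ready={C,G} → run G
t=29: ready={C,G} → run G
t=30: ready={C,G} → run G
t=31: ready={C} → run C
t=32: ready={C} → run C
t=33: (idle)
t=34: (idle)
t=35: (idle)
t=36: (idle)
t=37: (idle)
t=38: (idle)
t=39: (idle)
t=40: (idle)
t=41: (idle)
t=42: (idle)
t=43: (idle)
t=44: (idle)
t=45: (idle)
t=46: (idle)
t=47: (idle)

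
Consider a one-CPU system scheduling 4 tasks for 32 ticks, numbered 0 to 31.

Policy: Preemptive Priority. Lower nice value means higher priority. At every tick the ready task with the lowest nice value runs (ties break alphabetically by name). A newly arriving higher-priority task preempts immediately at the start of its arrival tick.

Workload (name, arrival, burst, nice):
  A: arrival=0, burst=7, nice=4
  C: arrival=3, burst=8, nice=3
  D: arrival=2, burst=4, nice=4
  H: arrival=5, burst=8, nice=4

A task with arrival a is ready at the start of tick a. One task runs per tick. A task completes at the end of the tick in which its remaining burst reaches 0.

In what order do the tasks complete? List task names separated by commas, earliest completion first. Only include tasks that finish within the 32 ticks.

completion order = C, A, D, H

t=0: ready={A} → run A
t=1: ready={A} → run A
t=2: ready={A,D} → run A
t=3: ready={A,C,D} → run C
t=4: ready={A,C,D} → run C
t=5: ready={A,C,D,H} → run C
t=6: ready={A,C,D,H} → run C
t=7: ready={A,C,D,H} → run C
t=8: ready={A,C,D,H} → run C
t=9: ready={A,C,D,H} → run C
t=10: ready={A,C,D,H} → run C
t=11: ready={A,D,H} → run A
t=12: ready={A,D,H} → run A
t=13: ready={A,D,H} → run A
t=14: ready={A,D,H} → run A
t=15: ready={D,H} → run D
t=16: ready={D,H} → run D
t=17: ready={D,H} → run D
t=18: ready={D,H} → run D
t=19: ready={H} → run H
t=20: ready={H} → run H
t=21: ready={H} → run H
t=22: ready={H} → run H
t=23: ready={H} → run H
t=24: ready={H} → run H
t=25: ready={H} → run H
t=26: ready={H} → run H
t=27: (idle)
t=28: (idle)
t=29: (idle)
t=30: (idle)
t=31: (idle)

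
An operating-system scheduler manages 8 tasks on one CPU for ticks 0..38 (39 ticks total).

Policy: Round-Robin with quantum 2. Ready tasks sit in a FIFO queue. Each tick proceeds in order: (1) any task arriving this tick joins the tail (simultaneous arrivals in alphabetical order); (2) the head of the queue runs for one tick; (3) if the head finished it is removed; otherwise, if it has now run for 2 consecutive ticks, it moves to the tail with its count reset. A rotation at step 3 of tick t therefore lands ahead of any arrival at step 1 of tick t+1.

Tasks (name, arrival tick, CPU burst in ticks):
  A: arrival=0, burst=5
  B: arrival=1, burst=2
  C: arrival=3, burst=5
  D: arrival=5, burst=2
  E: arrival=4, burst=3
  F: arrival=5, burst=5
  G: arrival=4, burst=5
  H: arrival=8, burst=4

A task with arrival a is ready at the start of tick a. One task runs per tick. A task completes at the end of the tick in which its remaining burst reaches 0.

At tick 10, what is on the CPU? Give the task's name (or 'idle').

running at tick 10 = G

t=0: queue=[A] q_used=0 → run A
t=1: queue=[A,B] q_used=1 → run A
t=2: queue=[B,A] q_used=0 → run B
t=3: queue=[B,A,C] q_used=1 → run B
t=4: queue=[A,C,E,G] q_used=0 → run A
t=5: queue=[A,C,E,G,D,F] q_used=1 → run A
t=6: queue=[C,E,G,D,F,A] q_used=0 → run C
t=7: queue=[C,E,G,D,F,A] q_used=1 → run C
t=8: queue=[E,G,D,F,A,C,H] q_used=0 → run E
t=9: queue=[E,G,D,F,A,C,H] q_used=1 → run E
t=10: queue=[G,D,F,A,C,H,E] q_used=0 → run G
t=11: queue=[G,D,F,A,C,H,E] q_used=1 → run G
t=12: queue=[D,F,A,C,H,E,G] q_used=0 → run D
t=13: queue=[D,F,A,C,H,E,G] q_used=1 → run D
t=14: queue=[F,A,C,H,E,G] q_used=0 → run F
t=15: queue=[F,A,C,H,E,G] q_used=1 → run F
t=16: queue=[A,C,H,E,G,F] q_used=0 → run A
t=17: queue=[C,H,E,G,F] q_used=0 → run C
t=18: queue=[C,H,E,G,F] q_used=1 → run C
t=19: queue=[H,E,G,F,C] q_used=0 → run H
t=20: queue=[H,E,G,F,C] q_used=1 → run H
t=21: queue=[E,G,F,C,H] q_used=0 → run E
t=22: queue=[G,F,C,H] q_used=0 → run G
t=23: queue=[G,F,C,H] q_used=1 → run G
t=24: queue=[F,C,H,G] q_used=0 → run F
t=25: queue=[F,C,H,G] q_used=1 → run F
t=26: queue=[C,H,G,F] q_used=0 → run C
t=27: queue=[H,G,F] q_used=0 → run H
t=28: queue=[H,G,F] q_used=1 → run H
t=29: queue=[G,F] q_used=0 → run G
t=30: queue=[F] q_used=0 → run F
t=31: (idle)
t=32: (idle)
t=33: (idle)
t=34: (idle)
t=35: (idle)
t=36: (idle)
t=37: (idle)
t=38: (idle)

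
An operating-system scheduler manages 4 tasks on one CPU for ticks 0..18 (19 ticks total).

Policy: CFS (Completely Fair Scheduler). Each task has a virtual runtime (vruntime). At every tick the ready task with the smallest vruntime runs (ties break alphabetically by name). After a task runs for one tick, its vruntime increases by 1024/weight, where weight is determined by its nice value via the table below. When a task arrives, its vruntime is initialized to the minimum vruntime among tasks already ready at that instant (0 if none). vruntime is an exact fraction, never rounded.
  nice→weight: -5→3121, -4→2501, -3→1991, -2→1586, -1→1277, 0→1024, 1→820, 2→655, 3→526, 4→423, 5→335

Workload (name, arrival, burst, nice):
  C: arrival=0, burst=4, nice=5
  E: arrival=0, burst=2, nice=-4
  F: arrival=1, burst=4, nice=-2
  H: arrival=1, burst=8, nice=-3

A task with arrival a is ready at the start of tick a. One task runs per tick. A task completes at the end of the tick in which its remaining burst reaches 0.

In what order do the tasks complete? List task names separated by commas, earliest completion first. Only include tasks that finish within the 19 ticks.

t=0: vr[C=0 E=0] → run C
t=1: vr[C=1024/335 E=0 F=0 H=0] → run E
t=2: vr[C=1024/335 E=1024/2501 F=0 H=0] → run F
t=3: vr[C=1024/335 E=1024/2501 F=512/793 H=0] → run H
t=4: vr[C=1024/335 E=1024/2501 F=512/793 H=1024/1991] → run E
t=5: vr[C=1024/335 F=512/793 H=1024/1991] → run H
t=6: vr[C=1024/335 F=512/793 H=2048/1991] → run F
t=7: vr[C=1024/335 F=1024/793 H=2048/1991] → run H
t=8: vr[C=1024/335 F=1024/793 H=3072/1991] → run F
t=9: vr[C=1024/335 F=1536/793 H=3072/1991] → run H
t=10: vr[C=1024/335 F=1536/793 H=4096/1991] → run F
t=11: vr[C=1024/335 H=4096/1991] → run H
t=12: vr[C=1024/335 H=5120/1991] → run H
t=13: vr[C=1024/335 H=6144/1991] → run C
t=14: vr[C=2048/335 H=6144/1991] → run H
t=15: vr[C=2048/335 H=7168/1991] → run H
t=16: vr[C=2048/335] → run C
t=17: vr[C=3072/335] → run C
t=18: (idle)

completion order = E, F, H, C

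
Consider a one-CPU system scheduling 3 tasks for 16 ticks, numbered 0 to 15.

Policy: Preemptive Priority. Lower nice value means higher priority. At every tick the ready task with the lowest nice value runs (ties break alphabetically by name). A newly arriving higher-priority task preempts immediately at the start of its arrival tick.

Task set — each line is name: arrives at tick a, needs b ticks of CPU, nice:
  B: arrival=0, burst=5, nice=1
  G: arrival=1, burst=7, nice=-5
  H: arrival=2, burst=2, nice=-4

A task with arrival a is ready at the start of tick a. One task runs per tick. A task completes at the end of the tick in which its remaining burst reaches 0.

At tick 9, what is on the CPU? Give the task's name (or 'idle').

t=0: ready={B} → run B
t=1: ready={B,G} → run G
t=2: ready={B,G,H} → run G
t=3: ready={B,G,H} → run G
t=4: ready={B,G,H} → run G
t=5: ready={B,G,H} → run G
t=6: ready={B,G,H} → run G
t=7: ready={B,G,H} → run G
t=8: ready={B,H} → run H
t=9: ready={B,H} → run H
t=10: ready={B} → run B
t=11: ready={B} → run B
t=12: ready={B} → run B
t=13: ready={B} → run B
t=14: (idle)
t=15: (idle)

running at tick 9 = H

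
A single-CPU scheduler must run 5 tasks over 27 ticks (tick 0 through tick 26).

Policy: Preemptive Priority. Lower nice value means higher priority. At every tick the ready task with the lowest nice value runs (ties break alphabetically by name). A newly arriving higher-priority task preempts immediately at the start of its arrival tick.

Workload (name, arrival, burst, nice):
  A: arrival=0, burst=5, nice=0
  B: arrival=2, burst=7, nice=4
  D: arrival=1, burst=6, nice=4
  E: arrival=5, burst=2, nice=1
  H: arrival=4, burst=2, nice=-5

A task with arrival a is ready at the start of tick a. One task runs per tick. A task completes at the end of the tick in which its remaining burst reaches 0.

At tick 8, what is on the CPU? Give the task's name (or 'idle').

running at tick 8 = E

t=0: ready={A} → run A
t=1: ready={A,D} → run A
t=2: ready={A,B,D} → run A
t=3: ready={A,B,D} → run A
t=4: ready={A,B,D,H} → run H
t=5: ready={A,B,D,E,H} → run H
t=6: ready={A,B,D,E} → run A
t=7: ready={B,D,E} → run E
t=8: ready={B,D,E} → run E
t=9: ready={B,D} → run B
t=10: ready={B,D} → run B
t=11: ready={B,D} → run B
t=12: ready={B,D} → run B
t=13: ready={B,D} → run B
t=14: ready={B,D} → run B
t=15: ready={B,D} → run B
t=16: ready={D} → run D
t=17: ready={D} → run D
t=18: ready={D} → run D
t=19: ready={D} → run D
t=20: ready={D} → run D
t=21: ready={D} → run D
t=22: (idle)
t=23: (idle)
t=24: (idle)
t=25: (idle)
t=26: (idle)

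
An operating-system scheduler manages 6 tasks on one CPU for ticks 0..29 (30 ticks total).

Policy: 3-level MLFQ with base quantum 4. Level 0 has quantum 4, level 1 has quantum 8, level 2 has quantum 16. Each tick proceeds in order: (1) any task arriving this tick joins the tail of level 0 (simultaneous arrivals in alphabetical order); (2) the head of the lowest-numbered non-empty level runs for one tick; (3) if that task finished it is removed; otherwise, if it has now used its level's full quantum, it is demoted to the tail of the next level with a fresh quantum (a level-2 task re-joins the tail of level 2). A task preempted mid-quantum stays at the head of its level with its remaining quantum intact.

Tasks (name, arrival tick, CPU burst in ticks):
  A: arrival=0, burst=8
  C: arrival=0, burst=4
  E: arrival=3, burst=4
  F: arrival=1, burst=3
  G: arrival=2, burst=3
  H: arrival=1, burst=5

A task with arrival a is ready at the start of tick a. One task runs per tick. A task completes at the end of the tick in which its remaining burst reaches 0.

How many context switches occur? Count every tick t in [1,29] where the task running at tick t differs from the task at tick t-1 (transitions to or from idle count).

t=0: L0/L1/L2 = AC/-/- → run A
t=1: L0/L1/L2 = ACFH/-/- → run A
t=2: L0/L1/L2 = ACFHG/-/- → run A
t=3: L0/L1/L2 = ACFHGE/-/- → run A
t=4: L0/L1/L2 = CFHGE/A/- → run C
t=5: L0/L1/L2 = CFHGE/A/- → run C
t=6: L0/L1/L2 = CFHGE/A/- → run C
t=7: L0/L1/L2 = CFHGE/A/- → run C
t=8: L0/L1/L2 = FHGE/A/- → run F
t=9: L0/L1/L2 = FHGE/A/- → run F
t=10: L0/L1/L2 = FHGE/A/- → run F
t=11: L0/L1/L2 = HGE/A/- → run H
t=12: L0/L1/L2 = HGE/A/- → run H
t=13: L0/L1/L2 = HGE/A/- → run H
t=14: L0/L1/L2 = HGE/A/- → run H
t=15: L0/L1/L2 = GE/AH/- → run G
t=16: L0/L1/L2 = GE/AH/- → run G
t=17: L0/L1/L2 = GE/AH/- → run G
t=18: L0/L1/L2 = E/AH/- → run E
t=19: L0/L1/L2 = E/AH/- → run E
t=20: L0/L1/L2 = E/AH/- → run E
t=21: L0/L1/L2 = E/AH/- → run E
t=22: L0/L1/L2 = -/AH/- → run A
t=23: L0/L1/L2 = -/AH/- → run A
t=24: L0/L1/L2 = -/AH/- → run A
t=25: L0/L1/L2 = -/AH/- → run A
t=26: L0/L1/L2 = -/H/- → run H
t=27: (idle)
t=28: (idle)
t=29: (idle)

context switches = 8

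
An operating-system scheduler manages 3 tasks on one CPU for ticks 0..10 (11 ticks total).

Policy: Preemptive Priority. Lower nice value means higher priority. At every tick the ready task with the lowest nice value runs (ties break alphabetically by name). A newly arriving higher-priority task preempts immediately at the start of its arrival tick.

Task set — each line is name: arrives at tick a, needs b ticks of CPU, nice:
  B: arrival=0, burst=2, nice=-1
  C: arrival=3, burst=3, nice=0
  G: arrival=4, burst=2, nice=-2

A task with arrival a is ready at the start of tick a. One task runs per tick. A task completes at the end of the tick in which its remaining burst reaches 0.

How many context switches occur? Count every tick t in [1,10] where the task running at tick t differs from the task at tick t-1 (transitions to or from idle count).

t=0: ready={B} → run B
t=1: ready={B} → run B
t=2: (idle)
t=3: ready={C} → run C
t=4: ready={C,G} → run G
t=5: ready={C,G} → run G
t=6: ready={C} → run C
t=7: ready={C} → run C
t=8: (idle)
t=9: (idle)
t=10: (idle)

context switches = 5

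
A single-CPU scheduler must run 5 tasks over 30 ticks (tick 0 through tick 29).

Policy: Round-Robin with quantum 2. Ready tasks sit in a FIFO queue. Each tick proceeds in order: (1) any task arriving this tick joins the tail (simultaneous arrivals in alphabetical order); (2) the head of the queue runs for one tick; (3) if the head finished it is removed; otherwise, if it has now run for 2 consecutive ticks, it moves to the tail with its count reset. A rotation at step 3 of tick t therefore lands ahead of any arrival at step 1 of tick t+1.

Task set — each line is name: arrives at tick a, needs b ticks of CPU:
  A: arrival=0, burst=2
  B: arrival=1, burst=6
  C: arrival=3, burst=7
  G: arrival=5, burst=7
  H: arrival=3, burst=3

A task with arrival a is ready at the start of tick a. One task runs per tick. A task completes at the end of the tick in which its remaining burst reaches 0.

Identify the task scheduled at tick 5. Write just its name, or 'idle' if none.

running at tick 5 = C

t=0: queue=[A] q_used=0 → run A
t=1: queue=[A,B] q_used=1 → run A
t=2: queue=[B] q_used=0 → run B
t=3: queue=[B,C,H] q_used=1 → run B
t=4: queue=[C,H,B] q_used=0 → run C
t=5: queue=[C,H,B,G] q_used=1 → run C
t=6: queue=[H,B,G,C] q_used=0 → run H
t=7: queue=[H,B,G,C] q_used=1 → run H
t=8: queue=[B,G,C,H] q_used=0 → run B
t=9: queue=[B,G,C,H] q_used=1 → run B
t=10: queue=[G,C,H,B] q_used=0 → run G
t=11: queue=[G,C,H,B] q_used=1 → run G
t=12: queue=[C,H,B,G] q_used=0 → run C
t=13: queue=[C,H,B,G] q_used=1 → run C
t=14: queue=[H,B,G,C] q_used=0 → run H
t=15: queue=[B,G,C] q_used=0 → run B
t=16: queue=[B,G,C] q_used=1 → run B
t=17: queue=[G,C] q_used=0 → run G
t=18: queue=[G,C] q_used=1 → run G
t=19: queue=[C,G] q_used=0 → run C
t=20: queue=[C,G] q_used=1 → run C
t=21: queue=[G,C] q_used=0 → run G
t=22: queue=[G,C] q_used=1 → run G
t=23: queue=[C,G] q_used=0 → run C
t=24: queue=[G] q_used=0 → run G
t=25: (idle)
t=26: (idle)
t=27: (idle)
t=28: (idle)
t=29: (idle)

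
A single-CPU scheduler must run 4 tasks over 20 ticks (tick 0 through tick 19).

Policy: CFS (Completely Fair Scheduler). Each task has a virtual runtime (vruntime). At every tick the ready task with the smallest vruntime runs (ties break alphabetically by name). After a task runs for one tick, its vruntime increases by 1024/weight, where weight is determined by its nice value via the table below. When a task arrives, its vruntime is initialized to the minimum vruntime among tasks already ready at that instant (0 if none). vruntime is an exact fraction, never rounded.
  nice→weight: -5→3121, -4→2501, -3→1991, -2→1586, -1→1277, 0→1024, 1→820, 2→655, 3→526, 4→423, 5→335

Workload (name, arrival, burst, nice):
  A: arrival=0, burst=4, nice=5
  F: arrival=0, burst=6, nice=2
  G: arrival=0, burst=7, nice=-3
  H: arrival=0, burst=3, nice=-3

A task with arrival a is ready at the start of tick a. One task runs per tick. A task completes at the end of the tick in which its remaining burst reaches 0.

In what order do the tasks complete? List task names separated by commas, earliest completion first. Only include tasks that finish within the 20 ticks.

completion order = H, G, F, A

t=0: vr[A=0 F=0 G=0 H=0] → run A
t=1: vr[A=1024/335 F=0 G=0 H=0] → run F
t=2: vr[A=1024/335 F=1024/655 G=0 H=0] → run G
t=3: vr[A=1024/335 F=1024/655 G=1024/1991 H=0] → run H
t=4: vr[A=1024/335 F=1024/655 G=1024/1991 H=1024/1991] → run G
t=5: vr[A=1024/335 F=1024/655 G=2048/1991 H=1024/1991] → run H
t=6: vr[A=1024/335 F=1024/655 G=2048/1991 H=2048/1991] → run G
t=7: vr[A=1024/335 F=1024/655 G=3072/1991 H=2048/1991] → run H
t=8: vr[A=1024/335 F=1024/655 G=3072/1991] → run G
t=9: vr[A=1024/335 F=1024/655 G=4096/1991] → run F
t=10: vr[A=1024/335 F=2048/655 G=4096/1991] → run G
t=11: vr[A=1024/335 F=2048/655 G=5120/1991] → run G
t=12: vr[A=1024/335 F=2048/655 G=6144/1991] → run A
t=13: vr[A=2048/335 F=2048/655 G=6144/1991] → run G
t=14: vr[A=2048/335 F=2048/655] → run F
t=15: vr[A=2048/335 F=3072/655] → run F
t=16: vr[A=2048/335 F=4096/655] → run A
t=17: vr[A=3072/335 F=4096/655] → run F
t=18: vr[A=3072/335 F=1024/131] → run F
t=19: vr[A=3072/335] → run A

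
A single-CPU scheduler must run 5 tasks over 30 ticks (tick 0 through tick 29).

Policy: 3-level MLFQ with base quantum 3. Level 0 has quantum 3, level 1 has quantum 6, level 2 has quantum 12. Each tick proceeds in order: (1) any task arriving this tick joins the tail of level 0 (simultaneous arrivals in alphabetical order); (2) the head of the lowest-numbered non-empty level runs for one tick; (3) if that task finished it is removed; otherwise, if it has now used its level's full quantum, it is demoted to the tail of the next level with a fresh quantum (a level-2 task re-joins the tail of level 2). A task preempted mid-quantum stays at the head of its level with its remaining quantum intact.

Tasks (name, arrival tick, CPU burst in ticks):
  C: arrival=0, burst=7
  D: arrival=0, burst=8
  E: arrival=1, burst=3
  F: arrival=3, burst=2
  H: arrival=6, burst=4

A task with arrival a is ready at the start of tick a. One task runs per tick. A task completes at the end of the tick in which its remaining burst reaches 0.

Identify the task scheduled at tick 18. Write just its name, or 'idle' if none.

running at tick 18 = D

t=0: L0/L1/L2 = CD/-/- → run C
t=1: L0/L1/L2 = CDE/-/- → run C
t=2: L0/L1/L2 = CDE/-/- → run C
t=3: L0/L1/L2 = DEF/C/- → run D
t=4: L0/L1/L2 = DEF/C/- → run D
t=5: L0/L1/L2 = DEF/C/- → run D
t=6: L0/L1/L2 = EFH/CD/- → run E
t=7: L0/L1/L2 = EFH/CD/- → run E
t=8: L0/L1/L2 = EFH/CD/- → run E
t=9: L0/L1/L2 = FH/CD/- → run F
t=10: L0/L1/L2 = FH/CD/- → run F
t=11: L0/L1/L2 = H/CD/- → run H
t=12: L0/L1/L2 = H/CD/- → run H
t=13: L0/L1/L2 = H/CD/- → run H
t=14: L0/L1/L2 = -/CDH/- → run C
t=15: L0/L1/L2 = -/CDH/- → run C
t=16: L0/L1/L2 = -/CDH/- → run C
t=17: L0/L1/L2 = -/CDH/- → run C
t=18: L0/L1/L2 = -/DH/- → run D
t=19: L0/L1/L2 = -/DH/- → run D
t=20: L0/L1/L2 = -/DH/- → run D
t=21: L0/L1/L2 = -/DH/- → run D
t=22: L0/L1/L2 = -/DH/- → run D
t=23: L0/L1/L2 = -/H/- → run H
t=24: (idle)
t=25: (idle)
t=26: (idle)
t=27: (idle)
t=28: (idle)
t=29: (idle)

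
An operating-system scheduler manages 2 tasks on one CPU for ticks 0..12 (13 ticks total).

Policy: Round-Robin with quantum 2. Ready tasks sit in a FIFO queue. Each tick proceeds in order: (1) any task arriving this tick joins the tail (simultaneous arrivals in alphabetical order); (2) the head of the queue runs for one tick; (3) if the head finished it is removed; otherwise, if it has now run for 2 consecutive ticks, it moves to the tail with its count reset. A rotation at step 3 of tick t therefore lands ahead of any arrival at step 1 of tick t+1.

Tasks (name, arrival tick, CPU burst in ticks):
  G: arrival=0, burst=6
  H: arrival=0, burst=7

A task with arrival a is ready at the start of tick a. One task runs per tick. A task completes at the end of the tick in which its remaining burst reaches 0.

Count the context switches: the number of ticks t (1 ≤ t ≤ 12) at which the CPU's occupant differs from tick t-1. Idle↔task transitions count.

context switches = 5

t=0: queue=[G,H] q_used=0 → run G
t=1: queue=[G,H] q_used=1 → run G
t=2: queue=[H,G] q_used=0 → run H
t=3: queue=[H,G] q_used=1 → run H
t=4: queue=[G,H] q_used=0 → run G
t=5: queue=[G,H] q_used=1 → run G
t=6: queue=[H,G] q_used=0 → run H
t=7: queue=[H,G] q_used=1 → run H
t=8: queue=[G,H] q_used=0 → run G
t=9: queue=[G,H] q_used=1 → run G
t=10: queue=[H] q_used=0 → run H
t=11: queue=[H] q_used=1 → run H
t=12: queue=[H] q_used=0 → run H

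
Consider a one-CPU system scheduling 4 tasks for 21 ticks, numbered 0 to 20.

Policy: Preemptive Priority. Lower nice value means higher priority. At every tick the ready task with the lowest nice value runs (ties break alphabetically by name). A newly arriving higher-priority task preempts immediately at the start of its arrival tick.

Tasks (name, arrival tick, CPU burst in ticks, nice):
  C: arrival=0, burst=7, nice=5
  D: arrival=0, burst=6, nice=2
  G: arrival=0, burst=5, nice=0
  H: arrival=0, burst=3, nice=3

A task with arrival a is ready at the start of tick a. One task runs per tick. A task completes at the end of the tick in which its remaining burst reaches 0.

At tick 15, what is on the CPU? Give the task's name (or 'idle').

t=0: ready={C,D,G,H} → run G
t=1: ready={C,D,G,H} → run G
t=2: ready={C,D,G,H} → run G
t=3: ready={C,D,G,H} → run G
t=4: ready={C,D,G,H} → run G
t=5: ready={C,D,H} → run D
t=6: ready={C,D,H} → run D
t=7: ready={C,D,H} → run D
t=8: ready={C,D,H} → run D
t=9: ready={C,D,H} → run D
t=10: ready={C,D,H} → run D
t=11: ready={C,H} → run H
t=12: ready={C,H} → run H
t=13: ready={C,H} → run H
t=14: ready={C} → run C
t=15: ready={C} → run C
t=16: ready={C} → run C
t=17: ready={C} → run C
t=18: ready={C} → run C
t=19: ready={C} → run C
t=20: ready={C} → run C

running at tick 15 = C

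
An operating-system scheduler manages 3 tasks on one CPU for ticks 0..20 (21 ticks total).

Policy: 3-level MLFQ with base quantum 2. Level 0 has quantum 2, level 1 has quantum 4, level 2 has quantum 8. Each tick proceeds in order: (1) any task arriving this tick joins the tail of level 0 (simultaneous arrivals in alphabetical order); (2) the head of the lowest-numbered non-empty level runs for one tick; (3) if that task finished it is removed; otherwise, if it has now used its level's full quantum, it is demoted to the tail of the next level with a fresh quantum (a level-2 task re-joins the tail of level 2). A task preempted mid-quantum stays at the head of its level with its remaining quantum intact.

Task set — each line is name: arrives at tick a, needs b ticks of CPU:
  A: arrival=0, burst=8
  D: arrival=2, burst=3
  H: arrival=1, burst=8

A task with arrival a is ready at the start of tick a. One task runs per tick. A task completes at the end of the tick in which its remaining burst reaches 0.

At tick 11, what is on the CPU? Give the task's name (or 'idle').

t=0: L0/L1/L2 = A/-/- → run A
t=1: L0/L1/L2 = AH/-/- → run A
t=2: L0/L1/L2 = HD/A/- → run H
t=3: L0/L1/L2 = HD/A/- → run H
t=4: L0/L1/L2 = D/AH/- → run D
t=5: L0/L1/L2 = D/AH/- → run D
t=6: L0/L1/L2 = -/AHD/- → run A
t=7: L0/L1/L2 = -/AHD/- → run A
t=8: L0/L1/L2 = -/AHD/- → run A
t=9: L0/L1/L2 = -/AHD/- → run A
t=10: L0/L1/L2 = -/HD/A → run H
t=11: L0/L1/L2 = -/HD/A → run H
t=12: L0/L1/L2 = -/HD/A → run H
t=13: L0/L1/L2 = -/HD/A → run H
t=14: L0/L1/L2 = -/D/AH → run D
t=15: L0/L1/L2 = -/-/AH → run A
t=16: L0/L1/L2 = -/-/AH → run A
t=17: L0/L1/L2 = -/-/H → run H
t=18: L0/L1/L2 = -/-/H → run H
t=19: (idle)
t=20: (idle)

running at tick 11 = H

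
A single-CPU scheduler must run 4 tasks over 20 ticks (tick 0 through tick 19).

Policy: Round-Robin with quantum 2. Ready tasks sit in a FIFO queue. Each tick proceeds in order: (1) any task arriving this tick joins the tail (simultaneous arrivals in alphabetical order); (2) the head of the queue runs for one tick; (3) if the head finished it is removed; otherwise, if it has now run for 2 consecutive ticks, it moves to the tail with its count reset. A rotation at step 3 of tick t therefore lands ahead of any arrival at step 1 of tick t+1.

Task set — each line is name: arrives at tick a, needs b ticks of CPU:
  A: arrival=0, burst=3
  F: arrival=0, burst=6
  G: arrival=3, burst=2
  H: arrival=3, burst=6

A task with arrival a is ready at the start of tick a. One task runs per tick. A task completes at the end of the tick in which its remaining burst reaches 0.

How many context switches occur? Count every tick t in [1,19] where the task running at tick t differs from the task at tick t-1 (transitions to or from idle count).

t=0: queue=[A,F] q_used=0 → run A
t=1: queue=[A,F] q_used=1 → run A
t=2: queue=[F,A] q_used=0 → run F
t=3: queue=[F,A,G,H] q_used=1 → run F
t=4: queue=[A,G,H,F] q_used=0 → run A
t=5: queue=[G,H,F] q_used=0 → run G
t=6: queue=[G,H,F] q_used=1 → run G
t=7: queue=[H,F] q_used=0 → run H
t=8: queue=[H,F] q_used=1 → run H
t=9: queue=[F,H] q_used=0 → run F
t=10: queue=[F,H] q_used=1 → run F
t=11: queue=[H,F] q_used=0 → run H
t=12: queue=[H,F] q_used=1 → run H
t=13: queue=[F,H] q_used=0 → run F
t=14: queue=[F,H] q_used=1 → run F
t=15: queue=[H] q_used=0 → run H
t=16: queue=[H] q_used=1 → run H
t=17: (idle)
t=18: (idle)
t=19: (idle)

context switches = 9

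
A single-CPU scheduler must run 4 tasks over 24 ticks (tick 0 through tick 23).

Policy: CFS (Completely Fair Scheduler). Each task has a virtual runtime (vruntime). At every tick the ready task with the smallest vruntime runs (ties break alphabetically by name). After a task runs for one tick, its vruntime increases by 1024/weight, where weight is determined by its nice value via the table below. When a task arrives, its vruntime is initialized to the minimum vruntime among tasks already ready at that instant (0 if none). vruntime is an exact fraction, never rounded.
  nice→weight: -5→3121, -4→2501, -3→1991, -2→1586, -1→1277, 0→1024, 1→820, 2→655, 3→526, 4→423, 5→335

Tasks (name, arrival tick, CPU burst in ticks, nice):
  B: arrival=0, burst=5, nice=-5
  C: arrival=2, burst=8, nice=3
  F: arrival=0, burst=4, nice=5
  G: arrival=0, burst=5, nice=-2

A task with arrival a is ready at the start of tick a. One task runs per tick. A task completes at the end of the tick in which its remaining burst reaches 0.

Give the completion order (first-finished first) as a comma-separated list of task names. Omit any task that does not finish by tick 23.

t=0: vr[B=0 F=0 G=0] → run B
t=1: vr[B=1024/3121 F=0 G=0] → run F
t=2: vr[B=1024/3121 C=0 F=1024/335 G=0] → run C
t=3: vr[B=1024/3121 C=512/263 F=1024/335 G=0] → run G
t=4: vr[B=1024/3121 C=512/263 F=1024/335 G=512/793] → run B
t=5: vr[B=2048/3121 C=512/263 F=1024/335 G=512/793] → run G
t=6: vr[B=2048/3121 C=512/263 F=1024/335 G=1024/793] → run B
t=7: vr[B=3072/3121 C=512/263 F=1024/335 G=1024/793] → run B
t=8: vr[B=4096/3121 C=512/263 F=1024/335 G=1024/793] → run G
t=9: vr[B=4096/3121 C=512/263 F=1024/335 G=1536/793] → run B
t=10: vr[C=512/263 F=1024/335 G=1536/793] → run G
t=11: vr[C=512/263 F=1024/335 G=2048/793] → run C
t=12: vr[C=1024/263 F=1024/335 G=2048/793] → run G
t=13: vr[C=1024/263 F=1024/335] → run F
t=14: vr[C=1024/263 F=2048/335] → run C
t=15: vr[C=1536/263 F=2048/335] → run C
t=16: vr[C=2048/263 F=2048/335] → run F
t=17: vr[C=2048/263 F=3072/335] → run C
t=18: vr[C=2560/263 F=3072/335] → run F
t=19: vr[C=2560/263] → run C
t=20: vr[C=3072/263] → run C
t=21: vr[C=3584/263] → run C
t=22: (idle)
t=23: (idle)

completion order = B, G, F, C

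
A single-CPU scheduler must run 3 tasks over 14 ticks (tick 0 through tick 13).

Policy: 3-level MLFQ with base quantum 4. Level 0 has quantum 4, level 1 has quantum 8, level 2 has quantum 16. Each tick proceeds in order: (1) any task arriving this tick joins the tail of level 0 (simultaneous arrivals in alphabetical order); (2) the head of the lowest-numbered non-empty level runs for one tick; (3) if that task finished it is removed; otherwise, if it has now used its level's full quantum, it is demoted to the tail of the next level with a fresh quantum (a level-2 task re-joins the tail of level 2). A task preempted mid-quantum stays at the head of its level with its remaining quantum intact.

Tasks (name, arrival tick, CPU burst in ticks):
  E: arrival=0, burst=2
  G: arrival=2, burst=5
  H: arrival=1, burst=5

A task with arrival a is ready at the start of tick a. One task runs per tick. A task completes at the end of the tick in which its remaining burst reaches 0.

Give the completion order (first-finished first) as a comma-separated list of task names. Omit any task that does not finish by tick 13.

t=0: L0/L1/L2 = E/-/- → run E
t=1: L0/L1/L2 = EH/-/- → run E
t=2: L0/L1/L2 = HG/-/- → run H
t=3: L0/L1/L2 = HG/-/- → run H
t=4: L0/L1/L2 = HG/-/- → run H
t=5: L0/L1/L2 = HG/-/- → run H
t=6: L0/L1/L2 = G/H/- → run G
t=7: L0/L1/L2 = G/H/- → run G
t=8: L0/L1/L2 = G/H/- → run G
t=9: L0/L1/L2 = G/H/- → run G
t=10: L0/L1/L2 = -/HG/- → run H
t=11: L0/L1/L2 = -/G/- → run G
t=12: (idle)
t=13: (idle)

completion order = E, H, G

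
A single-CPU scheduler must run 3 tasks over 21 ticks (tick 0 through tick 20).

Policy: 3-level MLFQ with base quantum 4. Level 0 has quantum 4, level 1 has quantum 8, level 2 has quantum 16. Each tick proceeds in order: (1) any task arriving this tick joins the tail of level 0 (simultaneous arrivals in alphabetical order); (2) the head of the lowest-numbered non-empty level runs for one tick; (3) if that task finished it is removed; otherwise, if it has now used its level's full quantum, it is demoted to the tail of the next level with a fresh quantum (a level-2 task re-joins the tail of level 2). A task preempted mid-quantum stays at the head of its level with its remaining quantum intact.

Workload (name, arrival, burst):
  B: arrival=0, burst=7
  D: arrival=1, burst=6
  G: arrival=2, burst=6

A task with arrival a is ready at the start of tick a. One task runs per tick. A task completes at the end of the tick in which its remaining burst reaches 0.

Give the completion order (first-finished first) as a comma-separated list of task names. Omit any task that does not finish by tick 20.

t=0: L0/L1/L2 = B/-/- → run B
t=1: L0/L1/L2 = BD/-/- → run B
t=2: L0/L1/L2 = BDG/-/- → run B
t=3: L0/L1/L2 = BDG/-/- → run B
t=4: L0/L1/L2 = DG/B/- → run D
t=5: L0/L1/L2 = DG/B/- → run D
t=6: L0/L1/L2 = DG/B/- → run D
t=7: L0/L1/L2 = DG/B/- → run D
t=8: L0/L1/L2 = G/BD/- → run G
t=9: L0/L1/L2 = G/BD/- → run G
t=10: L0/L1/L2 = G/BD/- → run G
t=11: L0/L1/L2 = G/BD/- → run G
t=12: L0/L1/L2 = -/BDG/- → run B
t=13: L0/L1/L2 = -/BDG/- → run B
t=14: L0/L1/L2 = -/BDG/- → run B
t=15: L0/L1/L2 = -/DG/- → run D
t=16: L0/L1/L2 = -/DG/- → run D
t=17: L0/L1/L2 = -/G/- → run G
t=18: L0/L1/L2 = -/G/- → run G
t=19: (idle)
t=20: (idle)

completion order = B, D, G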